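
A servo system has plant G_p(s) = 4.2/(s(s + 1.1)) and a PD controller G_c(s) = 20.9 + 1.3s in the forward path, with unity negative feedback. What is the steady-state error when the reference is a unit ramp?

0.0125

The loop has one pole at the origin (type 1). Velocity error constant K_v = lim_{s→0} s·G_c(s)G_p(s) = 20.9·4.2/1.1 = 79.8.
Steady-state error to a unit ramp: e_ss = 1/K_v = 0.0125.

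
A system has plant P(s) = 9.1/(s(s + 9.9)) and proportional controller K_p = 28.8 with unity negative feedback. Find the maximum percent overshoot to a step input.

36.5%

Closed-loop characteristic equation: s² + 9.9s + 262.1 = 0, so ω_n = 16.19 rad/s and ζ = 9.9/(2·16.19) = 0.3058.
%OS = 100·exp(−πζ/√(1−ζ²)) = 100·exp(−π·0.3058/√0.9065) = 36.5%.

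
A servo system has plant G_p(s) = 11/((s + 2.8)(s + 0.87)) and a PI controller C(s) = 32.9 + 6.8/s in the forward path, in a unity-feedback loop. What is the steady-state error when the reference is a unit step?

0

The open loop C(s)G_p(s) has a pole at the origin (type 1), so the static position error constant is infinite and e_ss = 1/(1+∞) = 0.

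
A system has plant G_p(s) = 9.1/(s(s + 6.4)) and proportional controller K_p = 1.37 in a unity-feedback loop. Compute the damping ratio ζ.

With unity feedback the closed-loop characteristic equation is s² + 6.4s + 1.37·9.1 = s² + 6.4s + 12.47 = 0.
So ω_n² = 12.47 ⇒ ω_n = 3.531 rad/s, and ζ = 6.4/(2ω_n) = 0.906.

ζ = 0.906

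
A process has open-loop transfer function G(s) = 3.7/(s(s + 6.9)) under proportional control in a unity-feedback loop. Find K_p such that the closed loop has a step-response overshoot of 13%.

From %OS = 100·exp(−πζ/√(1−ζ²)) = 13%, ζ = −ln(0.13)/√(π²+ln²(0.13)) = 0.5446.
Characteristic equation s² + 6.9s + 3.7K_p = 0 gives ζ = 6.9/(2√(3.7K_p)).
Setting ζ = 0.5446: √(3.7K_p) = 6.9/(2·0.5446) = 6.334, so K_p = 40.12/3.7 = 10.8.

K_p = 10.8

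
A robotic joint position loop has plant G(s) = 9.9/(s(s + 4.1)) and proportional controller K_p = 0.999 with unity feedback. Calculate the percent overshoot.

6.72%

From 1 + K_pG(s) = 0: s² + 4.1s + 9.89 = 0 ⇒ ω_n = 3.145, ζ = 0.6519.
%OS = 100·exp(−πζ/√(1−ζ²)) = 100·exp(−π·0.6519/√0.5751) = 6.72%.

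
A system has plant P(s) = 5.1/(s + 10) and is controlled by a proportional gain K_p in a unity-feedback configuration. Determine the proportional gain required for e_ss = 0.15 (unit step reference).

K_p = 11.1

Steady-state error for a unit step on this type-0 loop is 1/(1 + K_p·P(0)).
P(0) = 0.51. Require 1/(1 + K_p·0.51) = 0.15, so 1 + 0.51·K_p = 6.667.
K_p = (6.667 − 1)/0.51 = 11.1.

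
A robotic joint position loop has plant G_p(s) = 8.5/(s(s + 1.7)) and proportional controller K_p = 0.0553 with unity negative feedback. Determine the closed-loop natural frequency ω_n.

1 + K_p·G_p(s) = 0 gives s² + 1.7s + 0.4701 = 0.
So ω_n² = 0.4701 ⇒ ω_n = 0.6856 rad/s, and ζ = 1.7/(2ω_n) = 1.24.

ω_n = 0.686 rad/s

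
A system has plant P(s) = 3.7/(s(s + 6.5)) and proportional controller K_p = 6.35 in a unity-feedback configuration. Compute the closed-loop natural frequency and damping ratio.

ω_n = 4.85 rad/s, ζ = 0.67

The closed-loop denominator is s(s+6.5) + 6.35·3.7 = s² + 6.5s + 23.5.
Matching s² + 2ζω_n s + ω_n²: ω_n = √23.5 = 4.847 rad/s and 2ζω_n = 6.5, so ζ = 6.5/(2·4.847) = 0.67.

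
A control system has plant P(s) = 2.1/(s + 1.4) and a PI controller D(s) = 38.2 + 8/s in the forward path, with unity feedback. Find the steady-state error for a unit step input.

The open loop D(s)P(s) has a pole at the origin (type 1), so the static position error constant is infinite and e_ss = 1/(1+∞) = 0.

0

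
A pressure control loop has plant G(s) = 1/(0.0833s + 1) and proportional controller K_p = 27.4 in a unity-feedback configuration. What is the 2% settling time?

Closed loop: T(s) = K_p·G/(1+K_p·G) = 27.4/(0.0833s + 1 + 27.4), with pole at s = −(1 + 27.4)/0.0833 = −340.9.
τ = 1/340.9 = 0.002933 s, so 2% settling time ≈ 4τ = 0.0117 s.

T_s ≈ 0.0117 s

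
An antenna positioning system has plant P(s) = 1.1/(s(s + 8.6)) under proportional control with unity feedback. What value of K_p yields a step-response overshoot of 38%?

From %OS = 100·exp(−πζ/√(1−ζ²)) = 38%, ζ = −ln(0.38)/√(π²+ln²(0.38)) = 0.2943.
Characteristic equation s² + 8.6s + 1.1K_p = 0 gives ζ = 8.6/(2√(1.1K_p)).
Setting ζ = 0.2943: √(1.1K_p) = 8.6/(2·0.2943) = 14.61, so K_p = 213.4/1.1 = 194.

K_p = 194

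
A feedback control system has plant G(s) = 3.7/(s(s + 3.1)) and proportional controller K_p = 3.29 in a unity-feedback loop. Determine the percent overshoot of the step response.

Closed-loop characteristic equation: s² + 3.1s + 12.17 = 0, so ω_n = 3.489 rad/s and ζ = 3.1/(2·3.489) = 0.4443.
%OS = 100·exp(−πζ/√(1−ζ²)) = 100·exp(−π·0.4443/√0.8026) = 21.1%.

21.1%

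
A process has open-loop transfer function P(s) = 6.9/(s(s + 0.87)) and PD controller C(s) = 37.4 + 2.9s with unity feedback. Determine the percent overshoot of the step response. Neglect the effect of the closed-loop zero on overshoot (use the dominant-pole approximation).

Forward path: (37.4 + 2.9s)·6.9/(s(s+0.87)). The closed-loop characteristic equation is s² + (0.87 + 6.9·2.9)s + 6.9·37.4 = 0.
That is s² + 20.88s + 258.1 = 0, so ω_n = 16.06 rad/s and ζ = 20.88/(2·16.06) = 0.6499.
%OS = 100·exp(−πζ/√(1−ζ²)) = 6.81%.

6.81%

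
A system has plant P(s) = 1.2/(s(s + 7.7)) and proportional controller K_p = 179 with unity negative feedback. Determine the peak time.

Closed-loop characteristic equation: s² + 7.7s + 214.8 = 0, so ω_n = 14.66 rad/s and ζ = 7.7/(2·14.66) = 0.2627.
Damped frequency ω_d = ω_n√(1−ζ²) = 14.14 rad/s, so peak time T_p = π/ω_d = 0.222 s.

T_p = 0.222 s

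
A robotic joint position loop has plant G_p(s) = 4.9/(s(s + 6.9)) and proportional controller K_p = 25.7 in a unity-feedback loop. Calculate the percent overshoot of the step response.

From 1 + K_pG_p(s) = 0: s² + 6.9s + 125.9 = 0 ⇒ ω_n = 11.22, ζ = 0.3074.
%OS = 100·exp(−πζ/√(1−ζ²)) = 100·exp(−π·0.3074/√0.9055) = 36.2%.

36.2%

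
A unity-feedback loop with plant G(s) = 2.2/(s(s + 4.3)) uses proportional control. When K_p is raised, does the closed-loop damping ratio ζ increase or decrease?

ζ = 4.3/(2√(2.2K_p)); increasing K_p raises the denominator, so ζ falls.

decrease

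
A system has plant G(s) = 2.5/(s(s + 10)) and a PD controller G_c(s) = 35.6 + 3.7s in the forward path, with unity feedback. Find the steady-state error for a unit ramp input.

The loop has one pole at the origin (type 1). Velocity error constant K_v = lim_{s→0} s·G_c(s)G(s) = 35.6·2.5/10 = 8.9.
Steady-state error to a unit ramp: e_ss = 1/K_v = 0.112.

0.112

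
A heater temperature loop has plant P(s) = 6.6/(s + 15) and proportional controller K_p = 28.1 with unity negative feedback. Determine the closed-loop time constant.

Closed-loop transfer function: T(s) = K_p·P(s)/(1 + K_p·P(s)) = 185.5/(s + 15 + 185.5) = 185.5/(s + 200.5).
Time constant τ = 1/200.5 = 0.00499 s.

τ = 0.00499 s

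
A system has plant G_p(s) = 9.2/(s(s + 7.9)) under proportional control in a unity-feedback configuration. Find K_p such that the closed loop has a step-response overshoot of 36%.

From %OS = 100·exp(−πζ/√(1−ζ²)) = 36%, ζ = −ln(0.36)/√(π²+ln²(0.36)) = 0.3093.
Characteristic equation s² + 7.9s + 9.2K_p = 0 gives ζ = 7.9/(2√(9.2K_p)).
Setting ζ = 0.3093: √(9.2K_p) = 7.9/(2·0.3093) = 12.77, so K_p = 163.1/9.2 = 17.7.

K_p = 17.7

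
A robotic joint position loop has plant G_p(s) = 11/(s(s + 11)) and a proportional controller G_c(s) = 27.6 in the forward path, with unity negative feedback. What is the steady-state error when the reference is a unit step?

The open loop G_c(s)G_p(s) has a pole at the origin (type 1), so the static position error constant is infinite and e_ss = 1/(1+∞) = 0.

0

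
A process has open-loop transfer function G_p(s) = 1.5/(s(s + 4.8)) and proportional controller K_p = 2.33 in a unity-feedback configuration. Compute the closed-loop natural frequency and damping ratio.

The closed-loop denominator is s(s+4.8) + 2.33·1.5 = s² + 4.8s + 3.495.
Matching s² + 2ζω_n s + ω_n²: ω_n = √3.495 = 1.869 rad/s and 2ζω_n = 4.8, so ζ = 4.8/(2·1.869) = 1.28.

ω_n = 1.87 rad/s, ζ = 1.28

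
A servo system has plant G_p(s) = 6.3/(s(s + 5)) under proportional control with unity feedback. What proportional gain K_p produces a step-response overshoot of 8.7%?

From %OS = 100·exp(−πζ/√(1−ζ²)) = 8.7%, ζ = −ln(0.087)/√(π²+ln²(0.087)) = 0.6137.
Characteristic equation s² + 5s + 6.3K_p = 0 gives ζ = 5/(2√(6.3K_p)).
Setting ζ = 0.6137: √(6.3K_p) = 5/(2·0.6137) = 4.074, so K_p = 16.6/6.3 = 2.63.

K_p = 2.63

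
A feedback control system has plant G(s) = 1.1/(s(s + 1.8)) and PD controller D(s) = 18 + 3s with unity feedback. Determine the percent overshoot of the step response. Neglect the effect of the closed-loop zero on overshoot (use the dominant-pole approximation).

Forward path: (18 + 3s)·1.1/(s(s+1.8)). The closed-loop characteristic equation is s² + (1.8 + 1.1·3)s + 1.1·18 = 0.
That is s² + 5.1s + 19.8 = 0, so ω_n = 4.45 rad/s and ζ = 5.1/(2·4.45) = 0.5731.
%OS = 100·exp(−πζ/√(1−ζ²)) = 11.1%.

11.1%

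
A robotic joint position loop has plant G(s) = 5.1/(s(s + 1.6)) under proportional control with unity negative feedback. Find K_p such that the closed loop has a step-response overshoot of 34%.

K_p = 1.19

From %OS = 100·exp(−πζ/√(1−ζ²)) = 34%, ζ = −ln(0.34)/√(π²+ln²(0.34)) = 0.3248.
Characteristic equation s² + 1.6s + 5.1K_p = 0 gives ζ = 1.6/(2√(5.1K_p)).
Setting ζ = 0.3248: √(5.1K_p) = 1.6/(2·0.3248) = 2.463, so K_p = 6.067/5.1 = 1.19.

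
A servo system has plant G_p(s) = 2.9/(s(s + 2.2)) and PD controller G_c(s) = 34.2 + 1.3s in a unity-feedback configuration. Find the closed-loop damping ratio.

ζ = 0.3

Forward path: (34.2 + 1.3s)·2.9/(s(s+2.2)). The closed-loop characteristic equation is s² + (2.2 + 2.9·1.3)s + 2.9·34.2 = 0.
That is s² + 5.97s + 99.18 = 0, so ω_n = 9.959 rad/s and ζ = 5.97/(2·9.959) = 0.2997.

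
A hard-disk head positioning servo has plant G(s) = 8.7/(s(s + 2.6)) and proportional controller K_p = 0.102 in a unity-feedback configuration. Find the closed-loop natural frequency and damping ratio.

ω_n = 0.942 rad/s, ζ = 1.38

With unity feedback the closed-loop characteristic equation is s² + 2.6s + 0.102·8.7 = s² + 2.6s + 0.8874 = 0.
So ω_n² = 0.8874 ⇒ ω_n = 0.942 rad/s, and ζ = 2.6/(2ω_n) = 1.38.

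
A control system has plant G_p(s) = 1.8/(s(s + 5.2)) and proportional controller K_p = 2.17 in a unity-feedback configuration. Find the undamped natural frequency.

The closed-loop denominator is s(s+5.2) + 2.17·1.8 = s² + 5.2s + 3.906.
So ω_n² = 3.906 ⇒ ω_n = 1.976 rad/s, and ζ = 5.2/(2ω_n) = 1.32.

ω_n = 1.98 rad/s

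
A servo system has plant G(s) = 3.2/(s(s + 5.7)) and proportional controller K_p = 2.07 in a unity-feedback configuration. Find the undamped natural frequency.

ω_n = 2.57 rad/s

With unity feedback the closed-loop characteristic equation is s² + 5.7s + 2.07·3.2 = s² + 5.7s + 6.624 = 0.
Matching s² + 2ζω_n s + ω_n²: ω_n = √6.624 = 2.574 rad/s and 2ζω_n = 5.7, so ζ = 5.7/(2·2.574) = 1.11.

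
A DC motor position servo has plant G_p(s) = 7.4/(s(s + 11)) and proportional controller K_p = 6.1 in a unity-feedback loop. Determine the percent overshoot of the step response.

From 1 + K_pG_p(s) = 0: s² + 11s + 45.14 = 0 ⇒ ω_n = 6.719, ζ = 0.8186.
%OS = 100·exp(−πζ/√(1−ζ²)) = 100·exp(−π·0.8186/√0.3299) = 1.14%.

1.14%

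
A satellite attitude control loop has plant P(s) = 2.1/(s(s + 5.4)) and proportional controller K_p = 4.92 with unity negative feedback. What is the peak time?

T_p = 1.8 s

The closed-loop denominator s² + 5.4s + 10.33 gives ω_n = √10.33 = 3.214 and ζ = 5.4/(2ω_n) = 0.84.
Damped frequency ω_d = ω_n√(1−ζ²) = 1.744 rad/s, so peak time T_p = π/ω_d = 1.8 s.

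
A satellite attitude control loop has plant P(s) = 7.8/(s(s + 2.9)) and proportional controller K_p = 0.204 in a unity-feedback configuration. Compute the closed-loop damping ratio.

1 + K_p·P(s) = 0 gives s² + 2.9s + 1.591 = 0.
So ω_n² = 1.591 ⇒ ω_n = 1.261 rad/s, and ζ = 2.9/(2ω_n) = 1.15.

ζ = 1.15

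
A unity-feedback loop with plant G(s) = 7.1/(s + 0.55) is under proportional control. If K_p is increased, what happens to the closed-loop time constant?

decrease

Closed-loop pole is at s = −(0.55+K_p·7.1); larger K_p moves it further left, so τ = 1/(0.55+K_p·7.1) decreases.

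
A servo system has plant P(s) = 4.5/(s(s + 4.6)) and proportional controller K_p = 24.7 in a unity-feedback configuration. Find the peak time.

Closed-loop characteristic equation: s² + 4.6s + 111.1 = 0, so ω_n = 10.54 rad/s and ζ = 4.6/(2·10.54) = 0.2182.
Damped frequency ω_d = ω_n√(1−ζ²) = 10.29 rad/s, so peak time T_p = π/ω_d = 0.305 s.

T_p = 0.305 s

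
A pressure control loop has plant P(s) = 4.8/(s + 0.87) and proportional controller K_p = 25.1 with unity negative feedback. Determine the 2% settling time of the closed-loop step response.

Closed-loop transfer function: T(s) = K_p·P(s)/(1 + K_p·P(s)) = 120.5/(s + 0.87 + 120.5) = 120.5/(s + 121.4).
Time constant τ = 1/121.4 = 0.008241 s, so the 2% settling time is about 4τ = 0.033 s.

T_s ≈ 0.033 s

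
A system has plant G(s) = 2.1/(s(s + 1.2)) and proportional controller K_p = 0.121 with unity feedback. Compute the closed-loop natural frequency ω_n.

1 + K_p·G(s) = 0 gives s² + 1.2s + 0.2541 = 0.
So ω_n² = 0.2541 ⇒ ω_n = 0.5041 rad/s, and ζ = 1.2/(2ω_n) = 1.19.

ω_n = 0.504 rad/s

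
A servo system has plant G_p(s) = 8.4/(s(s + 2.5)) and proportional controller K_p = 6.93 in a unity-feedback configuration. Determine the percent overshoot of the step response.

59.3%

From 1 + K_pG_p(s) = 0: s² + 2.5s + 58.21 = 0 ⇒ ω_n = 7.63, ζ = 0.1638.
%OS = 100·exp(−πζ/√(1−ζ²)) = 100·exp(−π·0.1638/√0.9732) = 59.3%.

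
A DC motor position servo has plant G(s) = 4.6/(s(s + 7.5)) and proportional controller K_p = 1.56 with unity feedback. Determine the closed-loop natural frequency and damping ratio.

The closed-loop denominator is s(s+7.5) + 1.56·4.6 = s² + 7.5s + 7.176.
So ω_n² = 7.176 ⇒ ω_n = 2.679 rad/s, and ζ = 7.5/(2ω_n) = 1.4.

ω_n = 2.68 rad/s, ζ = 1.4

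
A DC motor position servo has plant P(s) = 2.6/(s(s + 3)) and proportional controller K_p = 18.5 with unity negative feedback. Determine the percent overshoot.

From 1 + K_pP(s) = 0: s² + 3s + 48.1 = 0 ⇒ ω_n = 6.935, ζ = 0.2163.
%OS = 100·exp(−πζ/√(1−ζ²)) = 100·exp(−π·0.2163/√0.9532) = 49.9%.

49.9%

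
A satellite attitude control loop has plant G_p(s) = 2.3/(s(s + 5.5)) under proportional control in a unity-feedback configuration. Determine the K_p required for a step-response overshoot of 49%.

From %OS = 100·exp(−πζ/√(1−ζ²)) = 49%, ζ = −ln(0.49)/√(π²+ln²(0.49)) = 0.2214.
Characteristic equation s² + 5.5s + 2.3K_p = 0 gives ζ = 5.5/(2√(2.3K_p)).
Setting ζ = 0.2214: √(2.3K_p) = 5.5/(2·0.2214) = 12.42, so K_p = 154.2/2.3 = 67.1.

K_p = 67.1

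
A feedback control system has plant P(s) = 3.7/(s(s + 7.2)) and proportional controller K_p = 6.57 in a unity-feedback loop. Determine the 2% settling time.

The closed-loop denominator s² + 7.2s + 24.31 gives ω_n = √24.31 = 4.93 and ζ = 7.2/(2ω_n) = 0.7302.
2% settling time T_s ≈ 4/(ζω_n) = 4/3.6 = 1.11 s.

T_s ≈ 1.11 s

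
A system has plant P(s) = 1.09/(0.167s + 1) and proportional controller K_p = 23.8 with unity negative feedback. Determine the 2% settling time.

T_s ≈ 0.0248 s

Closed loop: T(s) = K_p·P/(1+K_p·P) = 25.94/(0.167s + 1 + 25.94), with pole at s = −(1 + 25.94)/0.167 = −161.3.
τ = 1/161.3 = 0.006199 s, so 2% settling time ≈ 4τ = 0.0248 s.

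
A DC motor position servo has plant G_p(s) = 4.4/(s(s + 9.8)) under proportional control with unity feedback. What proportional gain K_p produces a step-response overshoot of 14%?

From %OS = 100·exp(−πζ/√(1−ζ²)) = 14%, ζ = −ln(0.14)/√(π²+ln²(0.14)) = 0.5305.
Characteristic equation s² + 9.8s + 4.4K_p = 0 gives ζ = 9.8/(2√(4.4K_p)).
Setting ζ = 0.5305: √(4.4K_p) = 9.8/(2·0.5305) = 9.236, so K_p = 85.31/4.4 = 19.4.

K_p = 19.4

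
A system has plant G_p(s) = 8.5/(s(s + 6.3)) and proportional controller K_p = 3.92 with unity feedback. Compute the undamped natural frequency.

ω_n = 5.77 rad/s

The closed-loop denominator is s(s+6.3) + 3.92·8.5 = s² + 6.3s + 33.32.
Matching s² + 2ζω_n s + ω_n²: ω_n = √33.32 = 5.772 rad/s and 2ζω_n = 6.3, so ζ = 6.3/(2·5.772) = 0.546.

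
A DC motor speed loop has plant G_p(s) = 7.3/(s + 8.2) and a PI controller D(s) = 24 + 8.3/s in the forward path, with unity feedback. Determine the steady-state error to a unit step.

0

The open loop D(s)G_p(s) has a pole at the origin (type 1), so the static position error constant is infinite and e_ss = 1/(1+∞) = 0.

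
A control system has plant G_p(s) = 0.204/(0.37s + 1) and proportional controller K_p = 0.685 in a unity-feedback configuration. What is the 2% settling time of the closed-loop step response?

T_s ≈ 1.3 s

Closed loop: T(s) = K_p·G_p/(1+K_p·G_p) = 0.1397/(0.37s + 1 + 0.1397), with pole at s = −(1 + 0.1397)/0.37 = −3.08.
τ = 1/3.08 = 0.3246 s, so 2% settling time ≈ 4τ = 1.3 s.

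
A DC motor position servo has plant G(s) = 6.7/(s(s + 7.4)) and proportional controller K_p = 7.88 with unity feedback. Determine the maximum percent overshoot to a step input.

The closed-loop denominator s² + 7.4s + 52.8 gives ω_n = √52.8 = 7.266 and ζ = 7.4/(2ω_n) = 0.5092.
%OS = 100·exp(−πζ/√(1−ζ²)) = 100·exp(−π·0.5092/√0.7407) = 15.6%.

15.6%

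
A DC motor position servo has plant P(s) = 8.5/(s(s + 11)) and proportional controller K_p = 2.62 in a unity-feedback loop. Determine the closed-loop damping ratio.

ζ = 1.17

1 + K_p·P(s) = 0 gives s² + 11s + 22.27 = 0.
Matching s² + 2ζω_n s + ω_n²: ω_n = √22.27 = 4.719 rad/s and 2ζω_n = 11, so ζ = 11/(2·4.719) = 1.17.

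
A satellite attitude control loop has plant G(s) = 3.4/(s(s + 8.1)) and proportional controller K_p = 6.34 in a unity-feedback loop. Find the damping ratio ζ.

1 + K_p·G(s) = 0 gives s² + 8.1s + 21.56 = 0.
Matching s² + 2ζω_n s + ω_n²: ω_n = √21.56 = 4.643 rad/s and 2ζω_n = 8.1, so ζ = 8.1/(2·4.643) = 0.872.

ζ = 0.872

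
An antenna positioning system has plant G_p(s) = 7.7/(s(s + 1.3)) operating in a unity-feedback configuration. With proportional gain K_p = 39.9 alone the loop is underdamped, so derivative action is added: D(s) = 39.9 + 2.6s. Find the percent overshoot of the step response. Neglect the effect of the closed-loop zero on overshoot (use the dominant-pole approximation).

9.01%

Forward path: (39.9 + 2.6s)·7.7/(s(s+1.3)). The closed-loop characteristic equation is s² + (1.3 + 7.7·2.6)s + 7.7·39.9 = 0.
That is s² + 21.32s + 307.2 = 0, so ω_n = 17.53 rad/s and ζ = 21.32/(2·17.53) = 0.6082.
%OS = 100·exp(−πζ/√(1−ζ²)) = 9.01%.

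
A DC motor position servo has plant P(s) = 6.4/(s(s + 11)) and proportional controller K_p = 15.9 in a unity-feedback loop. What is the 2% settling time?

Closed-loop characteristic equation: s² + 11s + 101.8 = 0, so ω_n = 10.09 rad/s and ζ = 11/(2·10.09) = 0.5452.
2% settling time T_s ≈ 4/(ζω_n) = 4/5.5 = 0.727 s.

T_s ≈ 0.727 s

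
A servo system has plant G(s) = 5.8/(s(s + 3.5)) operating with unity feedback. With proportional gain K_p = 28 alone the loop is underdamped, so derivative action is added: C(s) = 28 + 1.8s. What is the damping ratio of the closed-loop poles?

Forward path: (28 + 1.8s)·5.8/(s(s+3.5)). The closed-loop characteristic equation is s² + (3.5 + 5.8·1.8)s + 5.8·28 = 0.
That is s² + 13.94s + 162.4 = 0, so ω_n = 12.74 rad/s and ζ = 13.94/(2·12.74) = 0.5469.

ζ = 0.547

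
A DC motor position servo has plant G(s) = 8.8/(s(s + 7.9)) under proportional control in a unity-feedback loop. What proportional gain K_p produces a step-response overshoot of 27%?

From %OS = 100·exp(−πζ/√(1−ζ²)) = 27%, ζ = −ln(0.27)/√(π²+ln²(0.27)) = 0.3847.
Characteristic equation s² + 7.9s + 8.8K_p = 0 gives ζ = 7.9/(2√(8.8K_p)).
Setting ζ = 0.3847: √(8.8K_p) = 7.9/(2·0.3847) = 10.27, so K_p = 105.4/8.8 = 12.

K_p = 12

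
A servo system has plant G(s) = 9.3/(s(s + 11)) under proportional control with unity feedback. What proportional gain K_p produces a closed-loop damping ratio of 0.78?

Closed-loop characteristic equation: s² + 11s + K_p·9.3 = 0.
So ω_n = √(9.3K_p) and 2ζω_n = 11, giving ζ = 11/(2√(9.3K_p)).
Setting ζ = 0.78: √(9.3K_p) = 11/(2·0.78) = 7.051, so K_p = 49.72/9.3 = 5.35.

K_p = 5.35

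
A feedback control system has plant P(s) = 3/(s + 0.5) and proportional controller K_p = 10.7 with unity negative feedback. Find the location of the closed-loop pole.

s = -32.6

Closed-loop transfer function: T(s) = K_p·P(s)/(1 + K_p·P(s)) = 32.1/(s + 0.5 + 32.1) = 32.1/(s + 32.6).
The closed-loop pole is at s = −32.6.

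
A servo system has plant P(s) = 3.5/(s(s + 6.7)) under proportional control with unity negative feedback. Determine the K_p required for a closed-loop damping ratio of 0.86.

K_p = 4.34

Closed-loop characteristic equation: s² + 6.7s + K_p·3.5 = 0.
So ω_n = √(3.5K_p) and 2ζω_n = 6.7, giving ζ = 6.7/(2√(3.5K_p)).
Setting ζ = 0.86: √(3.5K_p) = 6.7/(2·0.86) = 3.895, so K_p = 15.17/3.5 = 4.34.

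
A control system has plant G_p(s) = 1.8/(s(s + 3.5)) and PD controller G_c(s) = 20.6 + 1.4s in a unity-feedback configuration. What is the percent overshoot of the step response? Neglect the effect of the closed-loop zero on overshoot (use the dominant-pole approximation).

Forward path: (20.6 + 1.4s)·1.8/(s(s+3.5)). The closed-loop characteristic equation is s² + (3.5 + 1.8·1.4)s + 1.8·20.6 = 0.
That is s² + 6.02s + 37.08 = 0, so ω_n = 6.089 rad/s and ζ = 6.02/(2·6.089) = 0.4943.
%OS = 100·exp(−πζ/√(1−ζ²)) = 16.8%.

16.8%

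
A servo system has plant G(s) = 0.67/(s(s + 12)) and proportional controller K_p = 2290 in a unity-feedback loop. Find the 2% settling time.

T_s ≈ 0.667 s

Closed-loop characteristic equation: s² + 12s + 1534 = 0, so ω_n = 39.17 rad/s and ζ = 12/(2·39.17) = 0.1532.
2% settling time T_s ≈ 4/(ζω_n) = 4/6 = 0.667 s.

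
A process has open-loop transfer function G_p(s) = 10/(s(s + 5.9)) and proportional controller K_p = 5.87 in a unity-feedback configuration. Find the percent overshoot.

From 1 + K_pG_p(s) = 0: s² + 5.9s + 58.7 = 0 ⇒ ω_n = 7.662, ζ = 0.385.
%OS = 100·exp(−πζ/√(1−ζ²)) = 100·exp(−π·0.385/√0.8517) = 27%.

27%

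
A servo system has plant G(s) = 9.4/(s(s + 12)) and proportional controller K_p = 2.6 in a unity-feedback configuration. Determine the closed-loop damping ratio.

ζ = 1.21

The closed-loop denominator is s(s+12) + 2.6·9.4 = s² + 12s + 24.44.
Matching s² + 2ζω_n s + ω_n²: ω_n = √24.44 = 4.944 rad/s and 2ζω_n = 12, so ζ = 12/(2·4.944) = 1.21.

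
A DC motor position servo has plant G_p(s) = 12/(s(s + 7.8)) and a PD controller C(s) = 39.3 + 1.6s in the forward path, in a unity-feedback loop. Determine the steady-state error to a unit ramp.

0.0165

The loop has one pole at the origin (type 1). Velocity error constant K_v = lim_{s→0} s·C(s)G_p(s) = 39.3·12/7.8 = 60.46.
Steady-state error to a unit ramp: e_ss = 1/K_v = 0.0165.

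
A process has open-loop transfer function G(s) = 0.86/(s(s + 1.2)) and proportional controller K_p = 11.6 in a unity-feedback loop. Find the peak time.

T_p = 1.01 s

The closed-loop denominator s² + 1.2s + 9.976 gives ω_n = √9.976 = 3.158 and ζ = 1.2/(2ω_n) = 0.19.
Damped frequency ω_d = ω_n√(1−ζ²) = 3.101 rad/s, so peak time T_p = π/ω_d = 1.01 s.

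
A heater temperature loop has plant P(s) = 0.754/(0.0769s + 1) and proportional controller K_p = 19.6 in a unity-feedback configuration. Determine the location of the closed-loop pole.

Closed loop: T(s) = K_p·P/(1+K_p·P) = 14.78/(0.0769s + 1 + 14.78), with pole at s = −(1 + 14.78)/0.0769 = −205.2.

s = -205.2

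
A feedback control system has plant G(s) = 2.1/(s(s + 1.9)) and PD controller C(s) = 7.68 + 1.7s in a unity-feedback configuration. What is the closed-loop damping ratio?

Forward path: (7.68 + 1.7s)·2.1/(s(s+1.9)). The closed-loop characteristic equation is s² + (1.9 + 2.1·1.7)s + 2.1·7.68 = 0.
That is s² + 5.47s + 16.13 = 0, so ω_n = 4.016 rad/s and ζ = 5.47/(2·4.016) = 0.681.

ζ = 0.681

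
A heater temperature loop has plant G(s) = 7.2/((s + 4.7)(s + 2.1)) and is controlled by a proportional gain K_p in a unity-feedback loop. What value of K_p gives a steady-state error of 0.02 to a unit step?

For a type-0 loop with proportional control, e_ss = 1/(1 + K_p·G(0)).
G(0) = 0.7295. Require 1/(1 + K_p·0.7295) = 0.02, so 1 + 0.7295·K_p = 50.
K_p = (50 − 1)/0.7295 = 67.2.

K_p = 67.2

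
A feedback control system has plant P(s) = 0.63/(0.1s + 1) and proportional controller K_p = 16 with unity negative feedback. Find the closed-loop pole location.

Closed loop: T(s) = K_p·P/(1+K_p·P) = 10.08/(0.1s + 1 + 10.08), with pole at s = −(1 + 10.08)/0.1 = −110.8.

s = -110.8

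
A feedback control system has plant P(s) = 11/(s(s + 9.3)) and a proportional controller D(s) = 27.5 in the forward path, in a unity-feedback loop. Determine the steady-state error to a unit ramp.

The loop has one pole at the origin (type 1). Velocity error constant K_v = lim_{s→0} s·D(s)P(s) = 27.5·11/9.3 = 32.53.
Steady-state error to a unit ramp: e_ss = 1/K_v = 0.0307.

0.0307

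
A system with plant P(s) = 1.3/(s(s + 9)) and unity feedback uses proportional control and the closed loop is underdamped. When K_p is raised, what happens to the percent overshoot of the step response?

increase

Characteristic equation s² + 9s + K_p·1.3 = 0: raising K_p raises ω_n while 2ζω_n = 9 is fixed, so ζ falls and overshoot grows.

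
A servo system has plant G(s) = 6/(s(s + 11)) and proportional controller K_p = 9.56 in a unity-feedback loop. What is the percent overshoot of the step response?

The closed-loop denominator s² + 11s + 57.36 gives ω_n = √57.36 = 7.574 and ζ = 11/(2ω_n) = 0.7262.
%OS = 100·exp(−πζ/√(1−ζ²)) = 100·exp(−π·0.7262/√0.4726) = 3.62%.

3.62%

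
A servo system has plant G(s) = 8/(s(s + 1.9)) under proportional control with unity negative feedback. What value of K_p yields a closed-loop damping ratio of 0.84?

K_p = 0.16

Closed-loop characteristic equation: s² + 1.9s + K_p·8 = 0.
So ω_n = √(8K_p) and 2ζω_n = 1.9, giving ζ = 1.9/(2√(8K_p)).
Setting ζ = 0.84: √(8K_p) = 1.9/(2·0.84) = 1.131, so K_p = 1.279/8 = 0.16.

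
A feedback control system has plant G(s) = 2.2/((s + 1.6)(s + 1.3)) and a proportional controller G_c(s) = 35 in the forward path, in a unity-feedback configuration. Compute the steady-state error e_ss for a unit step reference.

The loop is type 0. Static position error constant K_pos = G_c(0)·G(0) = 35·1.058 = 37.02.
Steady-state error to a unit step: e_ss = 1/(1+K_pos) = 1/38.02 = 0.0263.

0.0263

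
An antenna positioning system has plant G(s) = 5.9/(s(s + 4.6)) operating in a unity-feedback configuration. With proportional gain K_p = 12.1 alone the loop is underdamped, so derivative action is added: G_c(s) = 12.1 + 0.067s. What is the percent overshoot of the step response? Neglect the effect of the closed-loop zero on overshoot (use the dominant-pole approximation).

37.8%

Forward path: (12.1 + 0.067s)·5.9/(s(s+4.6)). The closed-loop characteristic equation is s² + (4.6 + 5.9·0.067)s + 5.9·12.1 = 0.
That is s² + 4.995s + 71.39 = 0, so ω_n = 8.449 rad/s and ζ = 4.995/(2·8.449) = 0.2956.
%OS = 100·exp(−πζ/√(1−ζ²)) = 37.8%.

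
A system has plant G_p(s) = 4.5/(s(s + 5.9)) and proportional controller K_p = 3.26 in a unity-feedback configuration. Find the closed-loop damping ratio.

With unity feedback the closed-loop characteristic equation is s² + 5.9s + 3.26·4.5 = s² + 5.9s + 14.67 = 0.
Matching s² + 2ζω_n s + ω_n²: ω_n = √14.67 = 3.83 rad/s and 2ζω_n = 5.9, so ζ = 5.9/(2·3.83) = 0.77.

ζ = 0.77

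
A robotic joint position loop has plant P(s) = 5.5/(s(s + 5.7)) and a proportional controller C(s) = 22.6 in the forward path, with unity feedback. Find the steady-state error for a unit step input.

The open loop C(s)P(s) has a pole at the origin (type 1), so the static position error constant is infinite and e_ss = 1/(1+∞) = 0.

0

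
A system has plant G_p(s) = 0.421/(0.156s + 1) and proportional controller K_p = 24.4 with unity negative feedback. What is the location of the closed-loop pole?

Closed loop: T(s) = K_p·G_p/(1+K_p·G_p) = 10.27/(0.156s + 1 + 10.27), with pole at s = −(1 + 10.27)/0.156 = −72.26.

s = -72.26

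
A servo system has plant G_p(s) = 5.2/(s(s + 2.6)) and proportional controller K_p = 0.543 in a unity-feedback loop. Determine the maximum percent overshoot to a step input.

Closed-loop characteristic equation: s² + 2.6s + 2.824 = 0, so ω_n = 1.68 rad/s and ζ = 2.6/(2·1.68) = 0.7736.
%OS = 100·exp(−πζ/√(1−ζ²)) = 100·exp(−π·0.7736/√0.4015) = 2.16%.

2.16%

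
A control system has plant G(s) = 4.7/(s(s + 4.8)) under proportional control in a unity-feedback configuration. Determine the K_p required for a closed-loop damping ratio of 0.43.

K_p = 6.63

Closed-loop characteristic equation: s² + 4.8s + K_p·4.7 = 0.
So ω_n = √(4.7K_p) and 2ζω_n = 4.8, giving ζ = 4.8/(2√(4.7K_p)).
Setting ζ = 0.43: √(4.7K_p) = 4.8/(2·0.43) = 5.581, so K_p = 31.15/4.7 = 6.63.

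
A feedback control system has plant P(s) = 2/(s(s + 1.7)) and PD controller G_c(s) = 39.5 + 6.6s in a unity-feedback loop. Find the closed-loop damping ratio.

Forward path: (39.5 + 6.6s)·2/(s(s+1.7)). The closed-loop characteristic equation is s² + (1.7 + 2·6.6)s + 2·39.5 = 0.
That is s² + 14.9s + 79 = 0, so ω_n = 8.888 rad/s and ζ = 14.9/(2·8.888) = 0.8382.

ζ = 0.838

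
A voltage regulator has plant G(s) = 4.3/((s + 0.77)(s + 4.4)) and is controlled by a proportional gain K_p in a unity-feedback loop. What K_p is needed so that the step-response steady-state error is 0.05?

K_p = 15

For a type-0 loop with proportional control, e_ss = 1/(1 + K_p·G(0)).
G(0) = 1.269. Require 1/(1 + K_p·1.269) = 0.05, so 1 + 1.269·K_p = 20.
K_p = (20 − 1)/1.269 = 15.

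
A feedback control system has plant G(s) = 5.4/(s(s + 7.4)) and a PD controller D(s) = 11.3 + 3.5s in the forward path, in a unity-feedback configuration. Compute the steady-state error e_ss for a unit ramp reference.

The loop has one pole at the origin (type 1). Velocity error constant K_v = lim_{s→0} s·D(s)G(s) = 11.3·5.4/7.4 = 8.246.
Steady-state error to a unit ramp: e_ss = 1/K_v = 0.121.

0.121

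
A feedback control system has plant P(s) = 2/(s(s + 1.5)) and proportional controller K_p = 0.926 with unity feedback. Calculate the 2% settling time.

T_s ≈ 5.33 s

Closed-loop characteristic equation: s² + 1.5s + 1.852 = 0, so ω_n = 1.361 rad/s and ζ = 1.5/(2·1.361) = 0.5511.
2% settling time T_s ≈ 4/(ζω_n) = 4/0.75 = 5.33 s.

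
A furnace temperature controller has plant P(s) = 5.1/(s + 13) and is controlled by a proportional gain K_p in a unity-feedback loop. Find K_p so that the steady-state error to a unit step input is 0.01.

K_p = 252

Steady-state error for a unit step on this type-0 loop is 1/(1 + K_p·P(0)).
P(0) = 0.3923. Require 1/(1 + K_p·0.3923) = 0.01, so 1 + 0.3923·K_p = 100.
K_p = (100 − 1)/0.3923 = 252.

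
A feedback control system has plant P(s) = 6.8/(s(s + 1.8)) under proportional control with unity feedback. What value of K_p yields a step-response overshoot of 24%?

K_p = 0.696

From %OS = 100·exp(−πζ/√(1−ζ²)) = 24%, ζ = −ln(0.24)/√(π²+ln²(0.24)) = 0.4136.
Characteristic equation s² + 1.8s + 6.8K_p = 0 gives ζ = 1.8/(2√(6.8K_p)).
Setting ζ = 0.4136: √(6.8K_p) = 1.8/(2·0.4136) = 2.176, so K_p = 4.735/6.8 = 0.696.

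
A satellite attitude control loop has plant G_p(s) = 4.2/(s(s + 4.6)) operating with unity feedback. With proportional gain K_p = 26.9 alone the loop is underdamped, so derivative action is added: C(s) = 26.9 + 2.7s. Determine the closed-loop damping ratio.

Forward path: (26.9 + 2.7s)·4.2/(s(s+4.6)). The closed-loop characteristic equation is s² + (4.6 + 4.2·2.7)s + 4.2·26.9 = 0.
That is s² + 15.94s + 113 = 0, so ω_n = 10.63 rad/s and ζ = 15.94/(2·10.63) = 0.7498.

ζ = 0.75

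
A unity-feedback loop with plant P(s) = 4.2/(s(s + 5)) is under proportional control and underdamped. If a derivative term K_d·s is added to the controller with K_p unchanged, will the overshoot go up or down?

The derivative term adds K·K_d to the s-coefficient of the characteristic equation, raising 2ζω_n while ω_n is unchanged; ζ increases, so overshoot decreases.

decrease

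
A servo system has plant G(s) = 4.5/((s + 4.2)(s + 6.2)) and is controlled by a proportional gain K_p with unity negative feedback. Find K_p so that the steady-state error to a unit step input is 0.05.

For a type-0 loop with proportional control, e_ss = 1/(1 + K_p·G(0)).
G(0) = 0.1728. Require 1/(1 + K_p·0.1728) = 0.05, so 1 + 0.1728·K_p = 20.
K_p = (20 − 1)/0.1728 = 110.

K_p = 110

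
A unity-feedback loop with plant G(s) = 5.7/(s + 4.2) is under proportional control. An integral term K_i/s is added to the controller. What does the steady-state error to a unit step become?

The integrator makes K_pos = lim_{s→0} C(s)G(s) infinite, so e_ss = 1/(1+K_pos) = 0.

0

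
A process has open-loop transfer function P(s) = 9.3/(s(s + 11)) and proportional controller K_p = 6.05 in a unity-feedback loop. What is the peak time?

T_p = 0.616 s

The closed-loop denominator s² + 11s + 56.27 gives ω_n = √56.27 = 7.501 and ζ = 11/(2ω_n) = 0.7332.
Damped frequency ω_d = ω_n√(1−ζ²) = 5.1 rad/s, so peak time T_p = π/ω_d = 0.616 s.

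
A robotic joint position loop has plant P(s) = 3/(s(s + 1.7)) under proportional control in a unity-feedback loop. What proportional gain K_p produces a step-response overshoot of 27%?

K_p = 1.63

From %OS = 100·exp(−πζ/√(1−ζ²)) = 27%, ζ = −ln(0.27)/√(π²+ln²(0.27)) = 0.3847.
Characteristic equation s² + 1.7s + 3K_p = 0 gives ζ = 1.7/(2√(3K_p)).
Setting ζ = 0.3847: √(3K_p) = 1.7/(2·0.3847) = 2.21, so K_p = 4.882/3 = 1.63.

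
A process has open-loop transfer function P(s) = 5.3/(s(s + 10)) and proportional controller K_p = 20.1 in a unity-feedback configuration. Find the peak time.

T_p = 0.348 s

Closed-loop characteristic equation: s² + 10s + 106.5 = 0, so ω_n = 10.32 rad/s and ζ = 10/(2·10.32) = 0.4844.
Damped frequency ω_d = ω_n√(1−ζ²) = 9.029 rad/s, so peak time T_p = π/ω_d = 0.348 s.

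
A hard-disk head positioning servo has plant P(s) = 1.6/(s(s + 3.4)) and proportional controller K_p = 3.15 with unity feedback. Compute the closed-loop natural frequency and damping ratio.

ω_n = 2.24 rad/s, ζ = 0.757

The closed-loop denominator is s(s+3.4) + 3.15·1.6 = s² + 3.4s + 5.04.
Matching s² + 2ζω_n s + ω_n²: ω_n = √5.04 = 2.245 rad/s and 2ζω_n = 3.4, so ζ = 3.4/(2·2.245) = 0.757.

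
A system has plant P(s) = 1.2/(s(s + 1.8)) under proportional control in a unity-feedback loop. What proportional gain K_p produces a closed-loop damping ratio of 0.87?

Closed-loop characteristic equation: s² + 1.8s + K_p·1.2 = 0.
So ω_n = √(1.2K_p) and 2ζω_n = 1.8, giving ζ = 1.8/(2√(1.2K_p)).
Setting ζ = 0.87: √(1.2K_p) = 1.8/(2·0.87) = 1.034, so K_p = 1.07/1.2 = 0.892.

K_p = 0.892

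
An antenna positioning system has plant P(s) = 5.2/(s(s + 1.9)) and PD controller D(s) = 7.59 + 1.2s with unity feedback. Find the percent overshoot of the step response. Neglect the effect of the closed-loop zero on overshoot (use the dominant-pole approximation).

6.91%

Forward path: (7.59 + 1.2s)·5.2/(s(s+1.9)). The closed-loop characteristic equation is s² + (1.9 + 5.2·1.2)s + 5.2·7.59 = 0.
That is s² + 8.14s + 39.47 = 0, so ω_n = 6.282 rad/s and ζ = 8.14/(2·6.282) = 0.6478.
%OS = 100·exp(−πζ/√(1−ζ²)) = 6.91%.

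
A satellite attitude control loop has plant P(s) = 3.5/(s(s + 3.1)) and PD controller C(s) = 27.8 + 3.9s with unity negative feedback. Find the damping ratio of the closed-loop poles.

Forward path: (27.8 + 3.9s)·3.5/(s(s+3.1)). The closed-loop characteristic equation is s² + (3.1 + 3.5·3.9)s + 3.5·27.8 = 0.
That is s² + 16.75s + 97.3 = 0, so ω_n = 9.864 rad/s and ζ = 16.75/(2·9.864) = 0.849.

ζ = 0.849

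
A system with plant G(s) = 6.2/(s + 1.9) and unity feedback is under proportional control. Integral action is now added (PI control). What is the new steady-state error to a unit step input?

0

Adding integral action puts a pole at s = 0 in the forward path, raising the system type to 1; a type-1 loop has zero steady-state error to a step.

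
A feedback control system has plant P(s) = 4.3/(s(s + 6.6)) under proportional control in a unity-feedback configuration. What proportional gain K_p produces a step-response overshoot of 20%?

From %OS = 100·exp(−πζ/√(1−ζ²)) = 20%, ζ = −ln(0.2)/√(π²+ln²(0.2)) = 0.4559.
Characteristic equation s² + 6.6s + 4.3K_p = 0 gives ζ = 6.6/(2√(4.3K_p)).
Setting ζ = 0.4559: √(4.3K_p) = 6.6/(2·0.4559) = 7.238, so K_p = 52.38/4.3 = 12.2.

K_p = 12.2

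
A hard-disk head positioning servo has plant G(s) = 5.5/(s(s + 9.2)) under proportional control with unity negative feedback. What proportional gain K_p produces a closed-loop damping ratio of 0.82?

Closed-loop characteristic equation: s² + 9.2s + K_p·5.5 = 0.
So ω_n = √(5.5K_p) and 2ζω_n = 9.2, giving ζ = 9.2/(2√(5.5K_p)).
Setting ζ = 0.82: √(5.5K_p) = 9.2/(2·0.82) = 5.61, so K_p = 31.47/5.5 = 5.72.

K_p = 5.72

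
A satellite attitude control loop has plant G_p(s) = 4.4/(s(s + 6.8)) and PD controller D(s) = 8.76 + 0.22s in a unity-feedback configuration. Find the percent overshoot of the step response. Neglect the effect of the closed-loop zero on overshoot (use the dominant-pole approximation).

8.05%

Forward path: (8.76 + 0.22s)·4.4/(s(s+6.8)). The closed-loop characteristic equation is s² + (6.8 + 4.4·0.22)s + 4.4·8.76 = 0.
That is s² + 7.768s + 38.54 = 0, so ω_n = 6.208 rad/s and ζ = 7.768/(2·6.208) = 0.6256.
%OS = 100·exp(−πζ/√(1−ζ²)) = 8.05%.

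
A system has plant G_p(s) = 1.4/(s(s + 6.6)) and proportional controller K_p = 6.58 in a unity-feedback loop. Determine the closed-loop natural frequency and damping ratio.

With unity feedback the closed-loop characteristic equation is s² + 6.6s + 6.58·1.4 = s² + 6.6s + 9.212 = 0.
So ω_n² = 9.212 ⇒ ω_n = 3.035 rad/s, and ζ = 6.6/(2ω_n) = 1.09.

ω_n = 3.04 rad/s, ζ = 1.09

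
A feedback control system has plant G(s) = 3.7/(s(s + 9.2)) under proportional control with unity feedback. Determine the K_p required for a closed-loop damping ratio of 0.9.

K_p = 7.06

Closed-loop characteristic equation: s² + 9.2s + K_p·3.7 = 0.
So ω_n = √(3.7K_p) and 2ζω_n = 9.2, giving ζ = 9.2/(2√(3.7K_p)).
Setting ζ = 0.9: √(3.7K_p) = 9.2/(2·0.9) = 5.111, so K_p = 26.12/3.7 = 7.06.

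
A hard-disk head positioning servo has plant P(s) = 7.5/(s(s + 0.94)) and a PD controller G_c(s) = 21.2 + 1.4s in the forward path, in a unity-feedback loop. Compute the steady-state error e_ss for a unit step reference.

0

The open loop G_c(s)P(s) has a pole at the origin (type 1), so the static position error constant is infinite and e_ss = 1/(1+∞) = 0.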